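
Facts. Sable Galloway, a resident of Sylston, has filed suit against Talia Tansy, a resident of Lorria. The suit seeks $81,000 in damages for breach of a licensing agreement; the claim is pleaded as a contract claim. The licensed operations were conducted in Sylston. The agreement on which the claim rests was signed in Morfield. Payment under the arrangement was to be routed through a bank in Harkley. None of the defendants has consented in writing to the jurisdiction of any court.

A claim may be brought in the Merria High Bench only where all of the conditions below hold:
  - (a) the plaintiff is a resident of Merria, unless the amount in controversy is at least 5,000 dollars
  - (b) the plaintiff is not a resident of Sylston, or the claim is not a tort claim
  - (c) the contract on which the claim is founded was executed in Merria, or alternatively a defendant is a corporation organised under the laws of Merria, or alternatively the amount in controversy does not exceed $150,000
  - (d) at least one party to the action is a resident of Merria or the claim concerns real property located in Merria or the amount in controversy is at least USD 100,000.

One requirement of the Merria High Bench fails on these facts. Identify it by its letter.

The Merria High Bench:
  (a) The plaintiff resides in Sylston, not Merria. The proviso rescues it, though: the amount in controversy is $81,000, which meets the USD 5,000 floor. Satisfied.
  (b) The claim is a contract claim, not a tort claim, which satisfies one of the alternatives. Met.
  (c) The amount in controversy is USD 81,000, within the $150,000 ceiling, so this disjunct is met. Satisfied.
  (d) No party resides in Merria; the claim does not concern real property; the amount in controversy is $81,000, below the USD 100,000 floor — no alternative holds. Not met.
Only condition (d) fails.

(d)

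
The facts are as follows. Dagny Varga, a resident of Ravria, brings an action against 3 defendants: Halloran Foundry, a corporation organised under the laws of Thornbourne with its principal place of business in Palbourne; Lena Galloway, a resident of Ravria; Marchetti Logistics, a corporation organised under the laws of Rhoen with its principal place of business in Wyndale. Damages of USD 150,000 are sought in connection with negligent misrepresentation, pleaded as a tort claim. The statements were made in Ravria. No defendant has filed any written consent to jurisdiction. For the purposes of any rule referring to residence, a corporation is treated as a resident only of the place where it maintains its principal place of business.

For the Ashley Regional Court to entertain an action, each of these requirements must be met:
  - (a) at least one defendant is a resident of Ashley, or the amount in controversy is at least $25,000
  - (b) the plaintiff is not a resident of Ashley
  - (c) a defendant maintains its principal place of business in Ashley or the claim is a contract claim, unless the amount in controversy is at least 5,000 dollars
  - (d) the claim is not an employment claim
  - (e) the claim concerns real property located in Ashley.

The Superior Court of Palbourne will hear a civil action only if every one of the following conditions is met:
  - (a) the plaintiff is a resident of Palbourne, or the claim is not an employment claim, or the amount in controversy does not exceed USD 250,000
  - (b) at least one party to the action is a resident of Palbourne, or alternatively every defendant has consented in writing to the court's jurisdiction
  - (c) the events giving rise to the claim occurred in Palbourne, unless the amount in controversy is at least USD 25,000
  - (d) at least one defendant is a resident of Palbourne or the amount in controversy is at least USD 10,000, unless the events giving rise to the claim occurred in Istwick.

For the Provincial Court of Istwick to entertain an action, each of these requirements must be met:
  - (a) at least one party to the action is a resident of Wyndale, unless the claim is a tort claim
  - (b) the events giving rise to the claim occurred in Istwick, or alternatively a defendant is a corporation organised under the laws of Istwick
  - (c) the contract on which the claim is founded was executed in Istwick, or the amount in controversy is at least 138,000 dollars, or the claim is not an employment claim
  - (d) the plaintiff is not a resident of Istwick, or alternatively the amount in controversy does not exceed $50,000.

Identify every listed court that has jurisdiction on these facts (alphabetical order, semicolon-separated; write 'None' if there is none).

The Ashley Regional Court:
  (a) The amount in controversy is USD 150,000, which meets the USD 25,000 floor, so this disjunct is met. Met.
  (b) The plaintiff resides in Ravria, which is not Ashley. Condition met.
  (c) The corporate defendant(s) have their principal place of business in Palbourne, Wyndale, not Ashley; the claim is a tort claim, not a contract claim — none of the alternatives is met. But the amount in controversy is 150,000 dollars, which meets the USD 5,000 floor, and the 'unless' clause therefore excuses the requirement. Condition met.
  (d) The claim is a tort claim, not an employment claim. Condition met.
  (e) The claim does not concern real property. Condition not met.
  → No jurisdiction.
The Superior Court of Palbourne:
  (a) The claim is a tort claim, not an employment claim, so one alternative holds. Condition met.
  (b) Halloran Foundry resides in Palbourne, which satisfies one of the alternatives. Condition met.
  (c) The operative events occurred in Ravria, not Palbourne. The proviso rescues it, though: the amount in controversy is 150,000 dollars, which meets the $25,000 floor. Met.
  (d) Halloran Foundry resides in Palbourne, so one alternative holds. Met.
  → All conditions met; jurisdiction exists.
The Provincial Court of Istwick:
  (a) Marchetti Logistics resides in Wyndale. Met.
  (b) The operative events occurred in Ravria, not Istwick; the corporate defendant(s) are organised in Rhoen, Thornbourne, not Istwick — none of the alternatives is met. Not satisfied.
  (c) The amount in controversy is $150,000, which meets the USD 138,000 floor — that alternative is enough. Satisfied.
  (d) The plaintiff resides in Ravria, which is not Istwick, so one alternative holds. Satisfied.
  → The court lacks jurisdiction.

the Superior Court of Palbourne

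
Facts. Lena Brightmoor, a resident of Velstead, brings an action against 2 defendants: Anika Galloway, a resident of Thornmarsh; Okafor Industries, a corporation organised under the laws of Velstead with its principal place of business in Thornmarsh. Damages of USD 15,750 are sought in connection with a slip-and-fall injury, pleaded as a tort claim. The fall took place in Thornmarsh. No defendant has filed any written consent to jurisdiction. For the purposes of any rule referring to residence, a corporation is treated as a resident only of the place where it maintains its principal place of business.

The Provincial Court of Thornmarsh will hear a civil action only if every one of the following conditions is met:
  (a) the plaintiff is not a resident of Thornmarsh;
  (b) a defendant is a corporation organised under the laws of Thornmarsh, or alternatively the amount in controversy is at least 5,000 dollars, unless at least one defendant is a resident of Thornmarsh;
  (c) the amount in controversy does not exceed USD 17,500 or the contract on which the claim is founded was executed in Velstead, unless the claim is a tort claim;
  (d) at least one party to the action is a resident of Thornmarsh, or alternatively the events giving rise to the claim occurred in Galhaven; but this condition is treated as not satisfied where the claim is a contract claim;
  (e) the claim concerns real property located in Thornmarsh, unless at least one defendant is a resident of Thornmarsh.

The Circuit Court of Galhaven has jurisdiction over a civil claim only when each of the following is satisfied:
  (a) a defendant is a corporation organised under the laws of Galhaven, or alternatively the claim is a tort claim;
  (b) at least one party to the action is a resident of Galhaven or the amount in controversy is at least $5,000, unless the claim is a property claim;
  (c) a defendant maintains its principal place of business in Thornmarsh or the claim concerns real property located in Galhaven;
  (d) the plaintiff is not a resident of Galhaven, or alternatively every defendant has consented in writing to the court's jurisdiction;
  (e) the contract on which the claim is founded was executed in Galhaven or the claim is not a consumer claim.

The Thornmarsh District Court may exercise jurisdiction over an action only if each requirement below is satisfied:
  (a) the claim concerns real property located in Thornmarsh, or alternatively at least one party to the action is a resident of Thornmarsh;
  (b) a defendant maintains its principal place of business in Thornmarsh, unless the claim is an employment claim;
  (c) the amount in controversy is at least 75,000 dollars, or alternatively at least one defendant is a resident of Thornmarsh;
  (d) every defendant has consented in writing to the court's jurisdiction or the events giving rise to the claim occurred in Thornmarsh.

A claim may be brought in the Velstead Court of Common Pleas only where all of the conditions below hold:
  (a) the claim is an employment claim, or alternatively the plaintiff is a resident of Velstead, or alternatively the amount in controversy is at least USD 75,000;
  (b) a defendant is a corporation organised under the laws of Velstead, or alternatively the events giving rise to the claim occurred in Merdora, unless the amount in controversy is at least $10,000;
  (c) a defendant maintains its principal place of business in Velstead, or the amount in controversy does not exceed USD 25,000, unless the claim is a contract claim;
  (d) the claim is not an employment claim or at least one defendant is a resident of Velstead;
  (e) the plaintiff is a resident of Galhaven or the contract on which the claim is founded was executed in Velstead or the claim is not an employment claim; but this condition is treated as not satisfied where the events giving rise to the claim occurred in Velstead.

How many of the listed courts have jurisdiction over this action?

The Provincial Court of Thornmarsh:
  (a) The plaintiff resides in Velstead, which is not Thornmarsh. Met.
  (b) The amount in controversy is $15,750, which meets the USD 5,000 floor, so this disjunct is met. Met.
  (c) The amount in controversy is USD 15,750, within the 17,500 dollars ceiling, which satisfies one of the alternatives. Met.
  (d) Anika Galloway resides in Thornmarsh — that alternative is enough. And the carve-out is inapplicable — the claim is a tort claim, not a contract claim. Condition met.
  (e) The claim does not concern real property. The proviso rescues it, though: Anika Galloway resides in Thornmarsh. Satisfied.
  → The court has jurisdiction.
The Circuit Court of Galhaven:
  (a) The claim is a tort claim, which satisfies one of the alternatives. Condition met.
  (b) The amount in controversy is 15,750 dollars, which meets the USD 5,000 floor, which satisfies one of the alternatives. Met.
  (c) Okafor Industries has its principal place of business in Thornmarsh — that alternative is enough. Condition met.
  (d) The plaintiff resides in Velstead, which is not Galhaven, so one alternative holds. Condition met.
  (e) The claim is a tort claim, not a consumer claim — that alternative is enough. Condition met.
  → Jurisdiction lies.
The Thornmarsh District Court:
  (a) Anika Galloway resides in Thornmarsh — that alternative is enough. Met.
  (b) Okafor Industries has its principal place of business in Thornmarsh. Met.
  (c) Anika Galloway resides in Thornmarsh, so one alternative holds. Condition met.
  (d) The operative events occurred in Thornmarsh, so one alternative holds. Satisfied.
  → All conditions met; jurisdiction exists.
The Velstead Court of Common Pleas:
  (a) The plaintiff resides in Velstead, which satisfies one of the alternatives. Condition met.
  (b) Okafor Industries is organised under the laws of Velstead, so this disjunct is met. Condition met.
  (c) The amount in controversy is $15,750, within the $25,000 ceiling — that alternative is enough. Satisfied.
  (d) The claim is a tort claim, not an employment claim — that alternative is enough. Condition met.
  (e) The claim is a tort claim, not an employment claim, which satisfies one of the alternatives. The carve-out does not apply: the operative events occurred in Thornmarsh, not Velstead. Satisfied.
  → The court has jurisdiction.
Courts with jurisdiction: the Provincial Court of Thornmarsh, the Circuit Court of Galhaven, the Thornmarsh District Court, the Velstead Court of Common Pleas — 4 in total.

4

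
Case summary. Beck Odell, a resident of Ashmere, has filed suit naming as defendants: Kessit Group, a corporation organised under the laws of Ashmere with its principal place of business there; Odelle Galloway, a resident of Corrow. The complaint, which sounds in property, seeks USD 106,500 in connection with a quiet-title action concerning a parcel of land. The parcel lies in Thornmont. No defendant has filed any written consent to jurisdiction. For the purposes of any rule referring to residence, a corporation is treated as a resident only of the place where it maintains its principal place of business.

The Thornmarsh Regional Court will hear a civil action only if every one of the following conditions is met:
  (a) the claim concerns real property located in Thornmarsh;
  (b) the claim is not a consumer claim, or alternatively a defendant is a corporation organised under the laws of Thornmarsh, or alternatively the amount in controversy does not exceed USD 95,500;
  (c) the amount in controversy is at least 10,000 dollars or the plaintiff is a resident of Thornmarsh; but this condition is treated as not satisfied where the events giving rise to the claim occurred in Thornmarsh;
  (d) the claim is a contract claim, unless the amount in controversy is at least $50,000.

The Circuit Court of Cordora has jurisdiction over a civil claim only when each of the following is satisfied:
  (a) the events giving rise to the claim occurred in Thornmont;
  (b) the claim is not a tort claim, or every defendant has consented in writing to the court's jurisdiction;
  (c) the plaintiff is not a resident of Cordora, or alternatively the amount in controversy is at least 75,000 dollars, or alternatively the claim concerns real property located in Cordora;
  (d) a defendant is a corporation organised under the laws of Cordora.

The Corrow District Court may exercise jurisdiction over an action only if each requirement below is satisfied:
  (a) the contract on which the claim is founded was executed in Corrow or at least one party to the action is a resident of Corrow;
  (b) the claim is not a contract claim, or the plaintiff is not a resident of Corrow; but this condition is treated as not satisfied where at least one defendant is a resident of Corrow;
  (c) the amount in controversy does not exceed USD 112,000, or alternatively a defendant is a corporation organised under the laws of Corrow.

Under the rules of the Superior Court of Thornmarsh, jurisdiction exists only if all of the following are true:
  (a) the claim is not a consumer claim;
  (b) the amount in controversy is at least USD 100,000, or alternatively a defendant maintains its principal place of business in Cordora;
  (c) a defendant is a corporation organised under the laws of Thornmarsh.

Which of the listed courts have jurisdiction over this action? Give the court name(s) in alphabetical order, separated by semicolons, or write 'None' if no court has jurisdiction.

The Thornmarsh Regional Court:
  (a) The property lies in Thornmont, not Thornmarsh. Condition not met.
  (b) The claim is a property claim, not a consumer claim, which satisfies one of the alternatives. Condition met.
  (c) The amount in controversy is $106,500, which meets the USD 10,000 floor — that alternative is enough. The exception is not triggered, since the operative events occurred in Thornmont, not Thornmarsh. Met.
  (d) The claim is a property claim, not a contract claim. The proviso rescues it, though: the amount in controversy is 106,500 dollars, which meets the USD 50,000 floor. Met.
  → The court lacks jurisdiction.
The Circuit Court of Cordora:
  (a) The operative events occurred in Thornmont. Satisfied.
  (b) The claim is a property claim, not a tort claim, so this disjunct is met. Met.
  (c) The plaintiff resides in Ashmere, which is not Cordora, which satisfies one of the alternatives. Condition met.
  (d) The corporate defendant(s) are organised in Ashmere, not Cordora. Fails.
  → The court lacks jurisdiction.
The Corrow District Court:
  (a) Odelle Galloway resides in Corrow, which satisfies one of the alternatives. Satisfied.
  (b) The claim is a property claim, not a contract claim, so this disjunct is met. However, Odelle Galloway resides in Corrow, which falls within the stated exception and so defeats the condition. Not satisfied.
  (c) The amount in controversy is $106,500, within the USD 112,000 ceiling, so one alternative holds. Condition met.
  → Not every requirement is met — no jurisdiction.
The Superior Court of Thornmarsh:
  (a) The claim is a property claim, not a consumer claim. Satisfied.
  (b) The amount in controversy is USD 106,500, which meets the USD 100,000 floor, so one alternative holds. Met.
  (c) The corporate defendant(s) are organised in Ashmere, not Thornmarsh. Condition not met.
  → No jurisdiction.

None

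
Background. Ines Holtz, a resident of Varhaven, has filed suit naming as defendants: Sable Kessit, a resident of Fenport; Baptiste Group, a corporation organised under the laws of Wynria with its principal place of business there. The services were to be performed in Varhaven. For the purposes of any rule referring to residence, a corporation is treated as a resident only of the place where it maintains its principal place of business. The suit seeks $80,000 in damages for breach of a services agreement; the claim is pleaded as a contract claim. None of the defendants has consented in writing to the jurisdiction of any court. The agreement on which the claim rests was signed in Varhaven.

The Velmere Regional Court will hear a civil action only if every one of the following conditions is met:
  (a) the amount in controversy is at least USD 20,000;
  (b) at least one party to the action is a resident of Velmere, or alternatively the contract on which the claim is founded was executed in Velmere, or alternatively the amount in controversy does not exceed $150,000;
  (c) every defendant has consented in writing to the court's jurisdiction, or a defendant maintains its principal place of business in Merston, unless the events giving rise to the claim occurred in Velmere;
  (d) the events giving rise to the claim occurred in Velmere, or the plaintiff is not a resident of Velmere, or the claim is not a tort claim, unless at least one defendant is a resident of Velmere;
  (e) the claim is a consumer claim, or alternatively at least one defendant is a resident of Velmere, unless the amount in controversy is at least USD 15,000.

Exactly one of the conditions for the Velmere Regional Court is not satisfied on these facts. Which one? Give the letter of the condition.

The Velmere Regional Court:
  (a) The amount in controversy is 80,000 dollars, which meets the 20,000 dollars floor. Met.
  (b) The amount in controversy is $80,000, within the $150,000 ceiling — that alternative is enough. Met.
  (c) No such written consent has been filed; the corporate defendant(s) have their principal place of business in Wynria, not Merston — none of the alternatives is met. The proviso offers no rescue either, since the operative events occurred in Varhaven, not Velmere. Fails.
  (d) The plaintiff resides in Varhaven, which is not Velmere — that alternative is enough. Met.
  (e) The claim is a contract claim, not a consumer claim; no defendant resides in Velmere (they reside in Fenport, Wynria) — every alternative fails. However, the amount in controversy is $80,000, which meets the $15,000 floor, so the 'unless' proviso supplies this condition. Met.
Only condition (c) fails.

(c)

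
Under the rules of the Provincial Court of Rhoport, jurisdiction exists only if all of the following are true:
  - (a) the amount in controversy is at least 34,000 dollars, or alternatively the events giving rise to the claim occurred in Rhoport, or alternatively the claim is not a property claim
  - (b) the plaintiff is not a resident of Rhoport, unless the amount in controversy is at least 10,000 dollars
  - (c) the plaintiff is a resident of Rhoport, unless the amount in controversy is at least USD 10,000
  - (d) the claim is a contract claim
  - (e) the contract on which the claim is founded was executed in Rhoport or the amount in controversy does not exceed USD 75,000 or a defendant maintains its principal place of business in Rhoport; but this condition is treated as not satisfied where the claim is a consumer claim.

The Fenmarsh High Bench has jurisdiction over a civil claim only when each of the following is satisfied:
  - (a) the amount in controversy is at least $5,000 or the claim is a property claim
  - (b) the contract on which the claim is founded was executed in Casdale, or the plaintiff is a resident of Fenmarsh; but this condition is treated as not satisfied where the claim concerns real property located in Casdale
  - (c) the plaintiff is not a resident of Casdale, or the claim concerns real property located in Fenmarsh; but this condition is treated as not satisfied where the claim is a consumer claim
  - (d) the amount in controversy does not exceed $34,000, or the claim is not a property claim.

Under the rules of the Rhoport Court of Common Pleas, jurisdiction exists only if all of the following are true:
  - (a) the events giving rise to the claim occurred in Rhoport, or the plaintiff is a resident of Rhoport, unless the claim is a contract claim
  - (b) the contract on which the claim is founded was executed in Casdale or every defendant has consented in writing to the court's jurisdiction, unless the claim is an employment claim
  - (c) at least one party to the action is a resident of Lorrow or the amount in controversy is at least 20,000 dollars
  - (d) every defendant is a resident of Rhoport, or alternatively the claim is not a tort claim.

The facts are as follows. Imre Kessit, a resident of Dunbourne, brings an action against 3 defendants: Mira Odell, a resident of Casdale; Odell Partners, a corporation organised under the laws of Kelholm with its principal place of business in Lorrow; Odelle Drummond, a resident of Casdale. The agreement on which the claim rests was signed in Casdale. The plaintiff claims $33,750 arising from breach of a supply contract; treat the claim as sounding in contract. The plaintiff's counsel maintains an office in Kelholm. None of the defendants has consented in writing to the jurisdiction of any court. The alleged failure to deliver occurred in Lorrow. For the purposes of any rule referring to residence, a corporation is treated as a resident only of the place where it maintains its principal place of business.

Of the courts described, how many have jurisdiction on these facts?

The Provincial Court of Rhoport:
  (a) The claim is a contract claim, not a property claim — that alternative is enough. Satisfied.
  (b) The plaintiff resides in Dunbourne, which is not Rhoport. Satisfied.
  (c) The plaintiff resides in Dunbourne, not Rhoport. But the amount in controversy is USD 33,750, which meets the USD 10,000 floor, and the 'unless' clause therefore excuses the requirement. Satisfied.
  (d) The claim is a contract claim. Satisfied.
  (e) The amount in controversy is 33,750 dollars, within the $75,000 ceiling, so one alternative holds. The carve-out does not apply: the claim is a contract claim, not a consumer claim. Satisfied.
  → Jurisdiction lies.
The Fenmarsh High Bench:
  (a) The amount in controversy is USD 33,750, which meets the $5,000 floor, so this disjunct is met. Satisfied.
  (b) The contract was executed in Casdale — that alternative is enough. The carve-out does not apply: the claim does not concern real property. Met.
  (c) The plaintiff resides in Dunbourne, which is not Casdale — that alternative is enough. And the carve-out is inapplicable — the claim is a contract claim, not a consumer claim. Satisfied.
  (d) The amount in controversy is $33,750, within the $34,000 ceiling — that alternative is enough. Met.
  → Every requirement is satisfied — jurisdiction.
The Rhoport Court of Common Pleas:
  (a) The operative events occurred in Lorrow, not Rhoport; the plaintiff resides in Dunbourne, not Rhoport — every alternative fails. However, the claim is a contract claim, so the 'unless' proviso supplies this condition. Condition met.
  (b) The contract was executed in Casdale, so one alternative holds. Condition met.
  (c) Odell Partners resides in Lorrow, so this disjunct is met. Met.
  (d) The claim is a contract claim, not a tort claim, so this disjunct is met. Satisfied.
  → All conditions met; jurisdiction exists.
Courts with jurisdiction: the Provincial Court of Rhoport, the Fenmarsh High Bench, the Rhoport Court of Common Pleas — 3 in total.

3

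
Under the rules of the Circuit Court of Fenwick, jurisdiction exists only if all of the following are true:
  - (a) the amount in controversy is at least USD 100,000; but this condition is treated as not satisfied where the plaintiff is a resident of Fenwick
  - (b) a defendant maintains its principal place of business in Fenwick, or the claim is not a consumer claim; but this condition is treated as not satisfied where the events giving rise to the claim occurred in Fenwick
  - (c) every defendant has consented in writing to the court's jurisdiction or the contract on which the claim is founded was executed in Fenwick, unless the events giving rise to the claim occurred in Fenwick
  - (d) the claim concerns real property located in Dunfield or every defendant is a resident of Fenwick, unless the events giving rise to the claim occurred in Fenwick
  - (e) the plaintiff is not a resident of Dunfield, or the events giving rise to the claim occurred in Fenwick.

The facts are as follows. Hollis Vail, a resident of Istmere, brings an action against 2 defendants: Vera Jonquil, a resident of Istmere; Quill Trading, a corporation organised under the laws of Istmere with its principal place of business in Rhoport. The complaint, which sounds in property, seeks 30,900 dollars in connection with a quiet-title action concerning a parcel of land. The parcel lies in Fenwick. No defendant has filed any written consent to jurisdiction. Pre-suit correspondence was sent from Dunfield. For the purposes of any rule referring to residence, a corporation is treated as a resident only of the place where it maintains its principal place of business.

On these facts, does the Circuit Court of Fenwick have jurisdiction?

The Circuit Court of Fenwick:
  (a) The amount in controversy is USD 30,900, below the USD 100,000 floor. Fails.
  (b) The claim is a property claim, not a consumer claim, so this disjunct is met. But the carve-out bites: the operative events occurred in Fenwick. Not satisfied.
  (c) No such written consent has been filed; no contract (and hence no place of execution) is alleged — none of the alternatives is met. The proviso rescues it, though: the operative events occurred in Fenwick. Condition met.
  (d) The property lies in Fenwick, not Dunfield; the defendants reside as follows — Vera Jonquil in Istmere, Quill Trading in Rhoport — not all in Fenwick — none of the alternatives is met. However, the operative events occurred in Fenwick, so the 'unless' proviso supplies this condition. Condition met.
  (e) The plaintiff resides in Istmere, which is not Dunfield, so this disjunct is met. Condition met.
  → Not every requirement is met — no jurisdiction.

No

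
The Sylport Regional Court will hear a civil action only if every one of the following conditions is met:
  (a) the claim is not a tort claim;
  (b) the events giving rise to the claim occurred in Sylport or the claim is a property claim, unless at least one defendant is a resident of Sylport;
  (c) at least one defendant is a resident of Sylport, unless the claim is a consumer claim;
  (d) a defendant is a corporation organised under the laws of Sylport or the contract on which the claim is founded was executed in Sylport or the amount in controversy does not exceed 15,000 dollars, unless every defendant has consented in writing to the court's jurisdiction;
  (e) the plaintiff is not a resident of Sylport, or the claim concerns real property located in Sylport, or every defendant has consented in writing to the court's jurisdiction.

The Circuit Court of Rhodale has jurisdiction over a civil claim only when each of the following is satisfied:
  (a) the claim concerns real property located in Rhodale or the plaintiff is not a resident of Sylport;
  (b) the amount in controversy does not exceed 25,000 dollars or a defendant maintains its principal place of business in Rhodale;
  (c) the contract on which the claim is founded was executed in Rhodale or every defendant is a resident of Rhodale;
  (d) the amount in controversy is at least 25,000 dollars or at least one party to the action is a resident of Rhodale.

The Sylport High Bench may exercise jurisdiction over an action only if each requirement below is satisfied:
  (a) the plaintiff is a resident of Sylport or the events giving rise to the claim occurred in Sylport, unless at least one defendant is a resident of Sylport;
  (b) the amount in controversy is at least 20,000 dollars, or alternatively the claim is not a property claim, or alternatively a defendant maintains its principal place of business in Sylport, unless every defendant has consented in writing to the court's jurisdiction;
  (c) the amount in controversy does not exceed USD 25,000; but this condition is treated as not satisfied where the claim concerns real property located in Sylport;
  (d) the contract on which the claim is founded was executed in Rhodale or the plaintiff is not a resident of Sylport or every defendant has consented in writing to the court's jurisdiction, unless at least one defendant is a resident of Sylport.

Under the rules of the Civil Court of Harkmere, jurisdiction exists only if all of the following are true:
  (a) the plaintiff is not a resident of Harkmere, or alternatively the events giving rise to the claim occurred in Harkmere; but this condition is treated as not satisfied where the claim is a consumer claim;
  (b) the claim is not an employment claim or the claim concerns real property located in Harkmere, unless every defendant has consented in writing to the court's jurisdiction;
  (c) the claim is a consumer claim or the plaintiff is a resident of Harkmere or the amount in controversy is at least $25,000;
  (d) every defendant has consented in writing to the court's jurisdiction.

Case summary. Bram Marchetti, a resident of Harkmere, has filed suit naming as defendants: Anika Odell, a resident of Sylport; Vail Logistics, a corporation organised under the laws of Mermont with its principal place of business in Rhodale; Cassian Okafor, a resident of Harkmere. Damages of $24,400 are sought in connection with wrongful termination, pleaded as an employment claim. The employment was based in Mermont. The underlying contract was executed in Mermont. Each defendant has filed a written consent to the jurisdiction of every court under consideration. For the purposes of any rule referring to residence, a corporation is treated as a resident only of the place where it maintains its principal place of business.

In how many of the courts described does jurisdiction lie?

2

The Sylport Regional Court:
  (a) The claim is an employment claim, not a tort claim. Satisfied.
  (b) The operative events occurred in Mermont, not Sylport; the claim is an employment claim, not a property claim — none of the alternatives is met. But Anika Odell resides in Sylport, and the 'unless' clause therefore excuses the requirement. Met.
  (c) Anika Odell resides in Sylport. Condition met.
  (d) The corporate defendant(s) are organised in Mermont, not Sylport; the contract was executed in Mermont, not Sylport; the amount in controversy is $24,400, above the USD 15,000 ceiling — no alternative holds. However, every defendant has filed written consent, so the 'unless' proviso supplies this condition. Satisfied.
  (e) The plaintiff resides in Harkmere, which is not Sylport, so one alternative holds. Satisfied.
  → Jurisdiction lies.
The Circuit Court of Rhodale:
  (a) The plaintiff resides in Harkmere, which is not Sylport, so this disjunct is met. Condition met.
  (b) The amount in controversy is $24,400, within the $25,000 ceiling, which satisfies one of the alternatives. Satisfied.
  (c) The contract was executed in Mermont, not Rhodale; the defendants reside as follows — Anika Odell in Sylport, Vail Logistics in Rhodale, Cassian Okafor in Harkmere — not all in Rhodale — none of the alternatives is met. Condition not met.
  (d) Vail Logistics resides in Rhodale — that alternative is enough. Met.
  → No jurisdiction.
The Sylport High Bench:
  (a) The plaintiff resides in Harkmere, not Sylport; the operative events occurred in Mermont, not Sylport — none of the alternatives is met. But Anika Odell resides in Sylport, and the 'unless' clause therefore excuses the requirement. Satisfied.
  (b) The amount in controversy is 24,400 dollars, which meets the 20,000 dollars floor, so this disjunct is met. Condition met.
  (c) The amount in controversy is 24,400 dollars, within the 25,000 dollars ceiling. The exception is not triggered, since the claim does not concern real property. Condition met.
  (d) The plaintiff resides in Harkmere, which is not Sylport, which satisfies one of the alternatives. Satisfied.
  → Jurisdiction lies.
The Civil Court of Harkmere:
  (a) The plaintiff resides in Harkmere; the operative events occurred in Mermont, not Harkmere — every alternative fails. Not satisfied.
  (b) The claim is an employment claim; the claim does not concern real property — every alternative fails. But every defendant has filed written consent, and the 'unless' clause therefore excuses the requirement. Satisfied.
  (c) The plaintiff resides in Harkmere, so this disjunct is met. Met.
  (d) Every defendant has filed written consent. Condition met.
  → The court lacks jurisdiction.
Courts with jurisdiction: the Sylport Regional Court, the Sylport High Bench — 2 in total.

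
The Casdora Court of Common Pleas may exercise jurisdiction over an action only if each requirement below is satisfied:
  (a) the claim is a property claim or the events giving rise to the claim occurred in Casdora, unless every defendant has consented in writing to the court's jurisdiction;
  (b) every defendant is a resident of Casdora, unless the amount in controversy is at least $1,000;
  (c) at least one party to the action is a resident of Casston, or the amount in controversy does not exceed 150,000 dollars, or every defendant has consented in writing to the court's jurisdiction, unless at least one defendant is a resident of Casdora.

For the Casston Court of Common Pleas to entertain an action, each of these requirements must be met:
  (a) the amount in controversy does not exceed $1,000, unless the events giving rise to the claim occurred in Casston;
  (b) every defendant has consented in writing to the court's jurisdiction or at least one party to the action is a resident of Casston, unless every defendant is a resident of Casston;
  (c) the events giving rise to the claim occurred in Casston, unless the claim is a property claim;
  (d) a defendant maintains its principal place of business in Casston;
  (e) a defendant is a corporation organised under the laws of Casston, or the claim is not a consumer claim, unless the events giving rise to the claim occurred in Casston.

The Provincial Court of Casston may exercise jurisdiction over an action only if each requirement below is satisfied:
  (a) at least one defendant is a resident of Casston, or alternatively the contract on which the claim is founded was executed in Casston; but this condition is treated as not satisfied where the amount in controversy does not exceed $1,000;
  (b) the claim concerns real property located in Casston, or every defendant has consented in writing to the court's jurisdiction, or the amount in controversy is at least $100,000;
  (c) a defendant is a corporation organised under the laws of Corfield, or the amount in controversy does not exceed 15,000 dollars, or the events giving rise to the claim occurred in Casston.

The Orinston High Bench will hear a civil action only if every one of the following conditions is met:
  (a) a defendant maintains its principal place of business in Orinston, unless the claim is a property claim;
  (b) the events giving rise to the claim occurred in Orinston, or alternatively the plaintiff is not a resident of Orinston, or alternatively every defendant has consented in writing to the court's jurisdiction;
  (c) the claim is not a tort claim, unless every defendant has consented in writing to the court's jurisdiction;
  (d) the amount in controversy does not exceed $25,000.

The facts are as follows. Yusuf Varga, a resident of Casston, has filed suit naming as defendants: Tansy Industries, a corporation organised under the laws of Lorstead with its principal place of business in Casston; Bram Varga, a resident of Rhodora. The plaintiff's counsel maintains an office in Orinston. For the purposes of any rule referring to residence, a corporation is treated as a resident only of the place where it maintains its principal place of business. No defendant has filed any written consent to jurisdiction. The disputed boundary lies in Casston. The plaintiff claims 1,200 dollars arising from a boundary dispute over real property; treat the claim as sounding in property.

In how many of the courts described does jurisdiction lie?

4

The Casdora Court of Common Pleas:
  (a) The claim is a property claim, which satisfies one of the alternatives. Met.
  (b) The defendants reside as follows — Tansy Industries in Casston, Bram Varga in Rhodora — not all in Casdora. However, the amount in controversy is 1,200 dollars, which meets the 1,000 dollars floor, so the 'unless' proviso supplies this condition. Met.
  (c) Yusuf Varga resides in Casston, which satisfies one of the alternatives. Condition met.
  → The court has jurisdiction.
The Casston Court of Common Pleas:
  (a) The amount in controversy is 1,200 dollars, above the USD 1,000 ceiling. The proviso rescues it, though: the operative events occurred in Casston. Condition met.
  (b) Yusuf Varga resides in Casston, so this disjunct is met. Satisfied.
  (c) The operative events occurred in Casston. Satisfied.
  (d) Tansy Industries has its principal place of business in Casston. Satisfied.
  (e) The claim is a property claim, not a consumer claim — that alternative is enough. Satisfied.
  → The court has jurisdiction.
The Provincial Court of Casston:
  (a) Tansy Industries resides in Casston — that alternative is enough. And the carve-out is inapplicable — the amount in controversy is 1,200 dollars, above the USD 1,000 ceiling. Met.
  (b) The property lies in Casston, so one alternative holds. Met.
  (c) The amount in controversy is $1,200, within the USD 15,000 ceiling, which satisfies one of the alternatives. Condition met.
  → Every requirement is satisfied — jurisdiction.
The Orinston High Bench:
  (a) The corporate defendant(s) have their principal place of business in Casston, not Orinston. The proviso rescues it, though: the claim is a property claim. Satisfied.
  (b) The plaintiff resides in Casston, which is not Orinston, so this disjunct is met. Met.
  (c) The claim is a property claim, not a tort claim. Satisfied.
  (d) The amount in controversy is 1,200 dollars, within the USD 25,000 ceiling. Satisfied.
  → Every requirement is satisfied — jurisdiction.
Courts with jurisdiction: the Casdora Court of Common Pleas, the Casston Court of Common Pleas, the Provincial Court of Casston, the Orinston High Bench — 4 in total.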